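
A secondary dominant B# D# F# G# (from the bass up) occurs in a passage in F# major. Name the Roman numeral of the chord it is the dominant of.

The chord is a dominant seventh chord on G#.
A dominant resolves down a perfect fifth: G# → C#. In F# major, C# is scale degree 5, i.e. V.

V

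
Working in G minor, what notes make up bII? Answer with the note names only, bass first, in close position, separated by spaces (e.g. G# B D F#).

bII is the Neapolitan chord — a major triad on the lowered second degree. In G minor that root is Ab.
So the chord is Ab-C-Eb.

Ab C Eb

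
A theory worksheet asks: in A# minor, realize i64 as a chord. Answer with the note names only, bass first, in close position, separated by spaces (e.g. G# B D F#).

E# A# C#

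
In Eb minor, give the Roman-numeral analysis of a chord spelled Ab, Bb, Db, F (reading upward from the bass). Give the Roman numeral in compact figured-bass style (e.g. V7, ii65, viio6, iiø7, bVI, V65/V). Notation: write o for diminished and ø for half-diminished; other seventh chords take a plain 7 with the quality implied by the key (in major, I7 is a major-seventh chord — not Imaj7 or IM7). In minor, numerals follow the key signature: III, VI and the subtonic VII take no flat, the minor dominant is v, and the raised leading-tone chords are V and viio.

v42

The pitches Bb-Db-F-Ab form a minor seventh chord rooted on Bb.
Bb is scale degree 5 in Eb minor, and a minor seventh chord on that degree is written v7.
With Ab in the bass the chord is in third inversion, so the figured bass is 42.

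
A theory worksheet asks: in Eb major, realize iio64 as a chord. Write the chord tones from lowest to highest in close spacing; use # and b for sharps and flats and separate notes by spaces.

Cb F Ab

iio64 is the diminished supertonic triad, borrowed from the parallel minor. In Eb major that root is F.
So the chord is F-Ab-Cb, a diminished triad.
The figured bass 64 indicates second inversion, placing the fifth (Cb) in the bass: Cb-F-Ab.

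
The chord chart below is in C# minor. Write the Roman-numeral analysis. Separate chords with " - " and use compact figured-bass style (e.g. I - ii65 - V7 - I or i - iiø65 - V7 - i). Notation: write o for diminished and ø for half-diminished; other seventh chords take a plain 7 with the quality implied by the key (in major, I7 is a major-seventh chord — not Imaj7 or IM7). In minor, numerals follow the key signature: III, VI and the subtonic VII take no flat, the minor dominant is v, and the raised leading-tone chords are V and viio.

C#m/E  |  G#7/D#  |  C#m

C#m/E has root C#, degree 1 in C# minor, so i6.
G#7/D#: dominant seventh chord on G# = scale degree 5 → V43.
C#m has root C#, degree 1 in C# minor, so i.

i6 - V43 - i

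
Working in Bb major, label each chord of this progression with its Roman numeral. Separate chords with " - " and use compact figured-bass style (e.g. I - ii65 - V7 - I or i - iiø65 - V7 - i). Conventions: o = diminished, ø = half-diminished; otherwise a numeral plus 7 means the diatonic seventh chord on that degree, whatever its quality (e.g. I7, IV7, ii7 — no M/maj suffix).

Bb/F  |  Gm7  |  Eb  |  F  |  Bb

I64 - vi7 - IV - V - I

Bb/F: major triad on Bb = scale degree 1 → I64.
Gm7 has root G, degree 6 in Bb major, so vi7.
Eb has root Eb, degree 4 in Bb major, so IV.
F: root F is the dominant; major triad there is V.
Bb has root Bb, degree 1 in Bb major, so I.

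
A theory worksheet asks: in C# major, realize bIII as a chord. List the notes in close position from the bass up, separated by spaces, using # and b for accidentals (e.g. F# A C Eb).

Scale degree 3 in C# major is E#; lowering it a half step gives E. bIII is a major triad on the lowered third degree, borrowed from the parallel minor.
So the chord is E-G#-B, a major triad.

E G# B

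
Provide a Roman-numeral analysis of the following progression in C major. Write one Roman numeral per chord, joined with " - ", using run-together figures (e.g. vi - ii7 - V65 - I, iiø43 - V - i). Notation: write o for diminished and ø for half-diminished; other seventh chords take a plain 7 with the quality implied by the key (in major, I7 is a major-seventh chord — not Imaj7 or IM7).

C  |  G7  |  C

C: major triad on C = scale degree 1 → I.
G7: root G is the dominant; dominant seventh chord there is V7.
C has root C, degree 1 in C major, so I.

I - V7 - I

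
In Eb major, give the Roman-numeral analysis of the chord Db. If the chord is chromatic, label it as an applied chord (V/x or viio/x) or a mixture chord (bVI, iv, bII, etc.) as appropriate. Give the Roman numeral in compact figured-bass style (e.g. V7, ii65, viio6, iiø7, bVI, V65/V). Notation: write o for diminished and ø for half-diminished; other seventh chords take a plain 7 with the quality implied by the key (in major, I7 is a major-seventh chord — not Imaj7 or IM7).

The pitches Db-F-Ab form a major triad rooted on Db.
Db is the lowered seventh degree of Eb major (diatonic 7 would be D). This is a major triad on the lowered seventh degree (the subtonic), borrowed from the parallel minor.

bVII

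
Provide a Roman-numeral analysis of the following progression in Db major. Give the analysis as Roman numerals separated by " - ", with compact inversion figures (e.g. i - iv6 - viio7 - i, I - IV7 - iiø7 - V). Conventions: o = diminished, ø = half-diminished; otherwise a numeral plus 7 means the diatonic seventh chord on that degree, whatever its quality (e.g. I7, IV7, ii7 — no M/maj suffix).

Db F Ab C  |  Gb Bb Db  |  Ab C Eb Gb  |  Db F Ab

Db-F-Ab-C: root Db is the tonic; major seventh chord there is I7.
Gb-Bb-Db: major triad on Gb = scale degree 4 → IV.
Ab-C-Eb-Gb has root Ab, degree 5 in Db major, so V7.
Db-F-Ab: major triad on Db = scale degree 1 → I.

I7 - IV - V7 - I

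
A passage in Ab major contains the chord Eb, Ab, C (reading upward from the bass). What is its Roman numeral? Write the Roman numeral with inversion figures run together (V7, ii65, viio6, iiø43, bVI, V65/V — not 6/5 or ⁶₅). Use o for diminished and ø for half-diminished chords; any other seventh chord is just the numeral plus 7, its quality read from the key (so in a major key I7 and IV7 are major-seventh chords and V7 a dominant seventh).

I64

The pitches Ab-C-Eb form a major triad rooted on Ab.
In Ab major, Ab is the tonic; the diatonic major triad there is I.
With Eb in the bass the chord is in second inversion, so the figured bass is 64.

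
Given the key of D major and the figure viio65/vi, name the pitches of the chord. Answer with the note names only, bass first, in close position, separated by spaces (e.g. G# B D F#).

The slash marks an applied leading-tone chord: viio of vi. In D major, vi is B, so the leading tone to it is A#, a half step below.
Building a fully diminished seventh chord on A# gives A#-C#-E-G.
The figured bass 65 indicates first inversion, placing the third (C#) in the bass: C#-E-G-A#.

C# E G A#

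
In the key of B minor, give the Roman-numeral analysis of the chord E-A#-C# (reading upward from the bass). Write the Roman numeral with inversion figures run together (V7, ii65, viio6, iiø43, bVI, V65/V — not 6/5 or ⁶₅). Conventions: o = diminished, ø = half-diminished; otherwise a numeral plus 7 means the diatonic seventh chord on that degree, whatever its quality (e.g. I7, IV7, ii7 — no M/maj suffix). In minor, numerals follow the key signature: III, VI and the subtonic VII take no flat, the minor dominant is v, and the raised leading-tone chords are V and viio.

viio64

The pitches A#-C#-E form a diminished triad rooted on A#.
A# is scale degree 7 in B minor, and a diminished triad on that degree is written viio.
With E in the bass the chord is in second inversion, so the figured bass is 64.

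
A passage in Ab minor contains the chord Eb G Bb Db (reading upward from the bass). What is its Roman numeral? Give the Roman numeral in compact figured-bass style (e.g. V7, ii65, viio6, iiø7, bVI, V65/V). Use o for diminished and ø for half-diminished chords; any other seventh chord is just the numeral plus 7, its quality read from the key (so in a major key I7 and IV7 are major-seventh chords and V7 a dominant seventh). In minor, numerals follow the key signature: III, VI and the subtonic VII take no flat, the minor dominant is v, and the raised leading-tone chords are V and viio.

V7

Stacked in thirds the chord is Eb-G-Bb-Db: a dominant seventh chord on Eb.
In Ab minor, Eb is the dominant; the diatonic dominant seventh chord there is V7.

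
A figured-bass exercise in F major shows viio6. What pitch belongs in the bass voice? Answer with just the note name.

viio in F major has root E; the chord is E-G-Bb.
The figure 6 means first inversion — the third is in the bass.

G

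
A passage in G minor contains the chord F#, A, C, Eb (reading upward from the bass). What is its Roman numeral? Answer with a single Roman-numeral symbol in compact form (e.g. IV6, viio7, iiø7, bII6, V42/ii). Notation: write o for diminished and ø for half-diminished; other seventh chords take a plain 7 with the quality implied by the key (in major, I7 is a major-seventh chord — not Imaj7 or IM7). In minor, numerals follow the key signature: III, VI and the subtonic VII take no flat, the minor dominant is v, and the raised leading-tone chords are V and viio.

The pitches F#-A-C-Eb form a fully diminished seventh chord rooted on F#.
F# is scale degree 7 in G minor, and a fully diminished seventh chord on that degree is written viio7.

viio7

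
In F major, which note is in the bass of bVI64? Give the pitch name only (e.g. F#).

bVI in F major has root Db; the chord is Db-F-Ab.
The figure 64 means second inversion — the fifth is in the bass.

Ab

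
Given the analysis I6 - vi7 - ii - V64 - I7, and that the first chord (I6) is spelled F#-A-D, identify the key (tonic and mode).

D major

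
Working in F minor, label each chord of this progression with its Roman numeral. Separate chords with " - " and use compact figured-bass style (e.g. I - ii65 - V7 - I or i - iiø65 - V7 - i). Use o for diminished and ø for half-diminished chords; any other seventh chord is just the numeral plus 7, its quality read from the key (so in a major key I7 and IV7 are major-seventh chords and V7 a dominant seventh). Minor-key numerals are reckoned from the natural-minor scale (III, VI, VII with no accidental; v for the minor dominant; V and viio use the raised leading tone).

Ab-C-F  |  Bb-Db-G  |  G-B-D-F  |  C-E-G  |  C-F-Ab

i6 - iio6 - V7/V - V - i64

Ab-C-F has root F, degree 1 in F minor, so i6.
Bb-Db-G: root G is the supertonic; diminished triad there is iio6.
G-B-D-F: chromatic; G is V of V, so V7/V.
C-E-G has root C, degree 5 in F minor, so V.
C-F-Ab: root F is the tonic; minor triad there is i64.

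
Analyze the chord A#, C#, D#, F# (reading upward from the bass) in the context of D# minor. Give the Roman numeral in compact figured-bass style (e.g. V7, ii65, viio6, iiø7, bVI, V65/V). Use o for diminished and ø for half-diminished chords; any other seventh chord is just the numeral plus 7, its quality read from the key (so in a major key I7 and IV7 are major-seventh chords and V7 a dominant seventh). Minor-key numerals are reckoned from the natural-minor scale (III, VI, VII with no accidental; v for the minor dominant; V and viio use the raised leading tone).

i43

Stacked in thirds the chord is D#-F#-A#-C#: a minor seventh chord on D#.
D# is scale degree 1 in D# minor, and a minor seventh chord on that degree is written i7.
With A# in the bass the chord is in second inversion, so the figured bass is 43.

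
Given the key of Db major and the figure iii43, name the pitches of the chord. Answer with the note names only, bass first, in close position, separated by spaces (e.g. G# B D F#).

The numeral's case and figure indicate a minor seventh chord. In Db major its root, scale degree 3, is F.
Stacking thirds from F gives F-Ab-C-Eb.
The figured bass 43 indicates second inversion, placing the fifth (C) in the bass: C-Eb-F-Ab.

C Eb F Ab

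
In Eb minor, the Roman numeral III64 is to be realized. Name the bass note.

III in Eb minor has root Gb; the chord is Gb-Bb-Db.
The figure 64 means second inversion — the fifth is in the bass.

Db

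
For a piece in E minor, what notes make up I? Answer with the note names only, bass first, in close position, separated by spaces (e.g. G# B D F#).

E G# B

Scale degree 1 in E minor is E; here the chord built on it is altered to a major triad. I is the major tonic (Picardy third), borrowed from the parallel major.
So the chord is E-G#-B.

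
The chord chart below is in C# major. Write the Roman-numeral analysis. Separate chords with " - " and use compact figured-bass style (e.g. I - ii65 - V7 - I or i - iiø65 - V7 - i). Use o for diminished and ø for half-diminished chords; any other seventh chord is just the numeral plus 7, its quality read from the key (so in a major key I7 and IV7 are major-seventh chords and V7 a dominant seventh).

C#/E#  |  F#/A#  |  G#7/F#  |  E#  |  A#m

I6 - IV6 - V42 - V/vi - vi

C#/E#: major triad on C# = scale degree 1 → I6.
F#/A# has root F#, degree 4 in C# major, so IV6.
G#7/F#: dominant seventh chord on G# = scale degree 5 → V42.
E#: a major triad on E#, the applied dominant of vi → V/vi.
A#m: minor triad on A# = scale degree 6 → vi.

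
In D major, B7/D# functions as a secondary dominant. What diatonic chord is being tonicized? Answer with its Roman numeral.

The chord is a dominant seventh chord on B.
A dominant resolves down a perfect fifth: B → E. In D major, E is scale degree 2, i.e. ii.

ii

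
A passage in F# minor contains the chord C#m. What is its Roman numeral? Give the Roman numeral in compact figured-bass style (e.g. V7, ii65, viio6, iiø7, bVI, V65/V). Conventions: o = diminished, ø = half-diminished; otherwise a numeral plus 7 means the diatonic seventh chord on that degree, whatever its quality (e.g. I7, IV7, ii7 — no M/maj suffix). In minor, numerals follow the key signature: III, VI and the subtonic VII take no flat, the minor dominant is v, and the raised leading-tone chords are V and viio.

v

The pitches C#-E-G# form a minor triad rooted on C#.
In F# minor, C# is the dominant; the diatonic minor triad there is v.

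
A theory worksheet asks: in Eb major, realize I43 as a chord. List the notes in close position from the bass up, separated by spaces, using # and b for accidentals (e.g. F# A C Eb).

Bb D Eb G

The numeral's case and figure indicate a major seventh chord. In Eb major its root, the tonic, is Eb.
That chord is spelled Eb-G-Bb-D.
The figured bass 43 indicates second inversion, placing the fifth (Bb) in the bass: Bb-D-Eb-G.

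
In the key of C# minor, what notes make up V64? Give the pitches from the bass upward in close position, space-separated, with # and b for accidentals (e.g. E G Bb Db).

D# G# B#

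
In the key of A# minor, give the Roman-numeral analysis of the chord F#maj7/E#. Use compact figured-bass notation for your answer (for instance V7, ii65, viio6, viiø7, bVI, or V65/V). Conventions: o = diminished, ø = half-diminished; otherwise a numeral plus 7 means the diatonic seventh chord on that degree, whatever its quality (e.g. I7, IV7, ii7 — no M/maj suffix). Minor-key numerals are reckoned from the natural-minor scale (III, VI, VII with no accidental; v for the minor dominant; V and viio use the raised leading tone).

VI42

The pitches F#-A#-C#-E# form a major seventh chord rooted on F#.
F# is scale degree 6 in A# minor, and a major seventh chord on that degree is written VI7.
With E# in the bass the chord is in third inversion, so the figured bass is 42.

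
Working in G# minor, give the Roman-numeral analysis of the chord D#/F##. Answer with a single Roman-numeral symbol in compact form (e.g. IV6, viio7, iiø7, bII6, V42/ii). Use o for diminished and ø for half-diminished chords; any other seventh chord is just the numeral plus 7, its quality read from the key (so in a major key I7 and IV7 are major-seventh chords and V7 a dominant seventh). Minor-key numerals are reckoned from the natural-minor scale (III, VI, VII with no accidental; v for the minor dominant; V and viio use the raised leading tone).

The pitches D#-F##-A# form a major triad rooted on D#.
D# is scale degree 5 in G# minor, and a major triad on that degree is written V.
With F## in the bass the chord is in first inversion, so the figured bass is 6.

V6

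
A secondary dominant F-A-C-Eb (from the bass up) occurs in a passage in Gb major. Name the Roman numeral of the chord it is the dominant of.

The chord is a dominant seventh chord on F.
A dominant resolves down a perfect fifth: F → Bb. In Gb major, Bb is scale degree 3, i.e. iii.

iii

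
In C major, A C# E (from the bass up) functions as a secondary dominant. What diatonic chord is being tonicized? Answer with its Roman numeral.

The chord is a major triad on A.
A dominant resolves down a perfect fifth: A → D. In C major, D is scale degree 2, i.e. ii.

ii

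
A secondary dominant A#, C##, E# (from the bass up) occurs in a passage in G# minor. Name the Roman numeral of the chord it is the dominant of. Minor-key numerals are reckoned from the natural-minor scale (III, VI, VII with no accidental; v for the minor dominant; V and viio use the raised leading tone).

V

The chord is a major triad on A#.
A dominant resolves down a perfect fifth: A# → D#. In G# minor, D# is scale degree 5, i.e. V.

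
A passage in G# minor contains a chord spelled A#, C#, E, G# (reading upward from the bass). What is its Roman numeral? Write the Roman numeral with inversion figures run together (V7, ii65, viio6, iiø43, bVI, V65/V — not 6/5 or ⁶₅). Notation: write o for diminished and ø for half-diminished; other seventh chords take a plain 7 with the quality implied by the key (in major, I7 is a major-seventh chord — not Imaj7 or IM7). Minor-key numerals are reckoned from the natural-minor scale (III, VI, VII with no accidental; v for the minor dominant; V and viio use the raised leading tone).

Stacked in thirds the chord is A#-C#-E-G#: a half-diminished seventh chord on A#.
A# is scale degree 2 in G# minor, and a half-diminished seventh chord on that degree is written iiø7.

iiø7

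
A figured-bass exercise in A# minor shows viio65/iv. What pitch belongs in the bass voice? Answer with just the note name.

E#

The applied chord viio65/iv is rooted on C##: C##-E#-G#-B.
The figure 65 means first inversion — the third is in the bass.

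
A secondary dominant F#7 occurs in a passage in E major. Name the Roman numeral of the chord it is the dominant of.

V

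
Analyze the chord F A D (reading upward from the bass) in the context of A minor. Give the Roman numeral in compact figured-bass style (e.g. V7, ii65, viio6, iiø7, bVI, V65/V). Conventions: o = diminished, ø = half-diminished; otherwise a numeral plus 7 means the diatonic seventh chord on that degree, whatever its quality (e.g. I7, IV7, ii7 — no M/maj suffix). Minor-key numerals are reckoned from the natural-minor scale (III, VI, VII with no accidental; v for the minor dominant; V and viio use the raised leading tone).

iv6

Stacked in thirds the chord is D-F-A: a minor triad on D.
D is scale degree 4 in A minor, and a minor triad on that degree is written iv.
With F in the bass the chord is in first inversion, so the figured bass is 6.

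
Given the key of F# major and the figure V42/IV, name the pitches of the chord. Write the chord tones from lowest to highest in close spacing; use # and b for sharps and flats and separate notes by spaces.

E F# A# C#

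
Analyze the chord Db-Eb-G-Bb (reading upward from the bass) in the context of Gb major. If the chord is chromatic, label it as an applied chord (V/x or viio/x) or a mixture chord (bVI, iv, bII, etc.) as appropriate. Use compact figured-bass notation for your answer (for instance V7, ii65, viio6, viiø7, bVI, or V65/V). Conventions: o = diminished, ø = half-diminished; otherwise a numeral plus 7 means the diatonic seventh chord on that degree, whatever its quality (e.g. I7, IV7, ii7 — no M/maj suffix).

V42/ii

The pitches Eb-G-Bb-Db form a dominant seventh chord rooted on Eb.
Eb is not a diatonic chord root with this quality in Gb major, but it lies a perfect fifth above Ab (ii), so the chord functions as an applied dominant of ii.
With Db in the bass the chord is in third inversion, so the figured bass is 42.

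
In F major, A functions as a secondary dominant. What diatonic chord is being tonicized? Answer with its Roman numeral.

vi

The chord is a major triad on A.
A dominant resolves down a perfect fifth: A → D. In F major, D is scale degree 6, i.e. vi.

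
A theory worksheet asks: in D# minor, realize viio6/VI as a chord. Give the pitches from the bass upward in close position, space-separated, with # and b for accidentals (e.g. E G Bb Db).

C# E A#

The slash marks an applied leading-tone chord: viio of VI. In D# minor, VI is B, so the leading tone to it is A#, a half step below.
Building a diminished triad on A# gives A#-C#-E.
The figured bass 6 indicates first inversion, placing the third (C#) in the bass: C#-E-A#.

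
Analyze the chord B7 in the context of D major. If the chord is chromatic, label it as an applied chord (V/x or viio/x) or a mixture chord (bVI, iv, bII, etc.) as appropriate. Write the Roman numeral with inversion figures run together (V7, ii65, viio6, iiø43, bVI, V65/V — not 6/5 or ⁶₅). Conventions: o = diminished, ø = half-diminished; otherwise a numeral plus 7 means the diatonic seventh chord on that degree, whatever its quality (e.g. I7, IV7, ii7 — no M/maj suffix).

The pitches B-D#-F#-A form a dominant seventh chord rooted on B.
B is not a diatonic chord root with this quality in D major, but it lies a perfect fifth above E (ii), so the chord functions as an applied dominant of ii.

V7/ii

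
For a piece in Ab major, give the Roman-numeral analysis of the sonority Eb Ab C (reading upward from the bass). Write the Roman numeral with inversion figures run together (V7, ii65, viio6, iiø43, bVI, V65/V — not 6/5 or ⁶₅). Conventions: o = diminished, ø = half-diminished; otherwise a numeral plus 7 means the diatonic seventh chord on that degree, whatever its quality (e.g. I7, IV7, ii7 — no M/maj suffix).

I64

Stacked in thirds the chord is Ab-C-Eb: a major triad on Ab.
In Ab major, Ab is the tonic; the diatonic major triad there is I.
With Eb in the bass the chord is in second inversion, so the figured bass is 64.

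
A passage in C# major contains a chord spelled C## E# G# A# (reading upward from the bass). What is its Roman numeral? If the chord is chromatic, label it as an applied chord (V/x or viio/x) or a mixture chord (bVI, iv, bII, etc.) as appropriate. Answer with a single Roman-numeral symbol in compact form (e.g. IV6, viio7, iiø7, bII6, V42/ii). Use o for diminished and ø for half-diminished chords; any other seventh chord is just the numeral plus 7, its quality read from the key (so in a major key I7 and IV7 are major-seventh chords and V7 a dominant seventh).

The pitches A#-C##-E#-G# form a dominant seventh chord rooted on A#.
A# is not a diatonic chord root with this quality in C# major, but it lies a perfect fifth above D# (ii), so the chord functions as an applied dominant of ii.
With C## in the bass the chord is in first inversion, so the figured bass is 65.

V65/ii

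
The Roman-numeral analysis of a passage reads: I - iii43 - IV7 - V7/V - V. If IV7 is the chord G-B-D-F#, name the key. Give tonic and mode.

D major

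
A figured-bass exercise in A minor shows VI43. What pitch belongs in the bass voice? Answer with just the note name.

C

VI in A minor has root F; the chord is F-A-C-E.
The figure 43 means second inversion — the fifth is in the bass.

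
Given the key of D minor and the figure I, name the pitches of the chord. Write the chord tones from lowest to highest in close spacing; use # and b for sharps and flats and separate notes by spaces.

Scale degree 1 in D minor is D; here the chord built on it is altered to a major triad. I is the major tonic (Picardy third), borrowed from the parallel major.
So the chord is D-F#-A.

D F# A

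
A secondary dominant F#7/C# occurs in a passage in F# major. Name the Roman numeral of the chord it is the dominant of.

IV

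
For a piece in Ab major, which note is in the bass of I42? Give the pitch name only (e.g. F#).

G

I in Ab major has root Ab; the chord is Ab-C-Eb-G.
The figure 42 means third inversion — the seventh is in the bass.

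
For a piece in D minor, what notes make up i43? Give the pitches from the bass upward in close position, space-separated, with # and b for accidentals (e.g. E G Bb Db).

A C D F

In D minor, the first degree is D, and the diatonic chord built there is a minor seventh chord.
That chord is spelled D-F-A-C.
The figured bass 43 indicates second inversion, placing the fifth (A) in the bass: A-C-D-F.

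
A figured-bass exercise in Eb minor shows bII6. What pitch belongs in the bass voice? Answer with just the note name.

bII in Eb minor has root Fb; the chord is Fb-Ab-Cb.
The figure 6 means first inversion — the third is in the bass.

Ab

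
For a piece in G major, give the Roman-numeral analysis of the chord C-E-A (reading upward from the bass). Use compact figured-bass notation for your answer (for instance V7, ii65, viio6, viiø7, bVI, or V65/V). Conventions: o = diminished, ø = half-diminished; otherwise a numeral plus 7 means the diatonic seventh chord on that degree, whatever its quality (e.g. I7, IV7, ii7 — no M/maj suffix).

Stacked in thirds the chord is A-C-E: a minor triad on A.
A is scale degree 2 in G major, and a minor triad on that degree is written ii.
With C in the bass the chord is in first inversion, so the figured bass is 6.

ii6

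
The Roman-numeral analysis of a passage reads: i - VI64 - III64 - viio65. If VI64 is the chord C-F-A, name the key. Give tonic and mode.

A minor

The chord F/C is a major triad rooted on F; its label is VI64.
If F is scale degree 6 and the mode makes that degree carry a major triad, the tonic is A and the mode is minor.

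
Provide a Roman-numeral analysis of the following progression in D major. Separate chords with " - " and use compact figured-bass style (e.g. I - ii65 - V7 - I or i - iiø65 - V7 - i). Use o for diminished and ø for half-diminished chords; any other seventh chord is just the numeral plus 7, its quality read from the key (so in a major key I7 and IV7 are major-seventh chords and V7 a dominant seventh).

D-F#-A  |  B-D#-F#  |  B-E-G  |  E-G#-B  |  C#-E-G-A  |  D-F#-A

D-F#-A has root D, degree 1 in D major, so I.
B-D#-F#: a major triad on B, the applied dominant of ii → V/ii.
B-E-G: minor triad on E = scale degree 2 → ii64.
E-G#-B: chromatic; E is V of V, so V/V.
C#-E-G-A: root A is the dominant; dominant seventh chord there is V65.
D-F#-A: major triad on D = scale degree 1 → I.

I - V/ii - ii64 - V/V - V65 - I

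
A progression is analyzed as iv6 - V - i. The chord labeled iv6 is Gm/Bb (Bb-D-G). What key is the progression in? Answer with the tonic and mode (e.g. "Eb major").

D minor

The anchor chord is a minor triad on G, labeled iv6.
If G is scale degree 4 and the mode makes that degree carry a minor triad, the tonic is D and the mode is minor.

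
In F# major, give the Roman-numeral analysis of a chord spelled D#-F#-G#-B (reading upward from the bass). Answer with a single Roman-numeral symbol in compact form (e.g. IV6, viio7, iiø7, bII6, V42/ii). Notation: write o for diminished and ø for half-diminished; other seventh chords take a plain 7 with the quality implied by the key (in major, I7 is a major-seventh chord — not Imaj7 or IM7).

Stacked in thirds the chord is G#-B-D#-F#: a minor seventh chord on G#.
In F# major, G# is the supertonic; the diatonic minor seventh chord there is ii7.
With D# in the bass the chord is in second inversion, so the figured bass is 43.

ii43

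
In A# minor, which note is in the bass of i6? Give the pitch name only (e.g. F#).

C#

i in A# minor has root A#; the chord is A#-C#-E#.
The figure 6 means first inversion — the third is in the bass.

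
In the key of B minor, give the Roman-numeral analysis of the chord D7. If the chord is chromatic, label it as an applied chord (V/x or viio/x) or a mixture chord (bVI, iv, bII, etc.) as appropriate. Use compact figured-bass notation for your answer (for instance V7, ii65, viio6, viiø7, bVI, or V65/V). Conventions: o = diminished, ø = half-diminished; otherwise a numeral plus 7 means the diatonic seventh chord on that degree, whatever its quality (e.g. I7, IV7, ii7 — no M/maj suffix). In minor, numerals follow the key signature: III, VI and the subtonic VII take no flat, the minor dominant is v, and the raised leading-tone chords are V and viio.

The pitches D-F#-A-C form a dominant seventh chord rooted on D.
D is not a diatonic chord root with this quality in B minor, but it lies a perfect fifth above G (VI), so the chord functions as an applied dominant of VI.

V7/VI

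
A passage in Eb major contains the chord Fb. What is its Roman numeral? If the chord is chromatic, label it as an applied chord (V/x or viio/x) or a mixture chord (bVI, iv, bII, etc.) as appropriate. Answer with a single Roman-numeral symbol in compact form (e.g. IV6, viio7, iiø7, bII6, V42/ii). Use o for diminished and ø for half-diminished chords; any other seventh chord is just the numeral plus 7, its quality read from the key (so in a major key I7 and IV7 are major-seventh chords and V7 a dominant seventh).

Stacked in thirds the chord is Fb-Ab-Cb: a major triad on Fb.
Fb is the lowered second degree of Eb major (diatonic 2 would be F). This is the Neapolitan chord — a major triad on the lowered second degree.

bII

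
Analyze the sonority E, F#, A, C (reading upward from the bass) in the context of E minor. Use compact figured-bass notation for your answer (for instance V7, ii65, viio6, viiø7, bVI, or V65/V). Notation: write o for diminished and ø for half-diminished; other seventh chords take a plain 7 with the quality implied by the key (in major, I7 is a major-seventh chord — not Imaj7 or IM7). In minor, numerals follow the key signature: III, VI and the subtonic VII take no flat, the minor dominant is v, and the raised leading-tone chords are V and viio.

iiø42

Stacked in thirds the chord is F#-A-C-E: a half-diminished seventh chord on F#.
In E minor, F# is the supertonic; the diatonic half-diminished seventh chord there is iiø7.
With E in the bass the chord is in third inversion, so the figured bass is 42.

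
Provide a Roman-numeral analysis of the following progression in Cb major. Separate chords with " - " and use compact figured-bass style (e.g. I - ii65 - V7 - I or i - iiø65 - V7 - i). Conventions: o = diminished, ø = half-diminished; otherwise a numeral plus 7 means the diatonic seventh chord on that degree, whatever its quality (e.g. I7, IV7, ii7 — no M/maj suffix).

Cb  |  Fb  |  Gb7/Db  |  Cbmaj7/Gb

I - IV - V43 - I43

Cb: major triad on Cb = scale degree 1 → I.
Fb: major triad on Fb = scale degree 4 → IV.
Gb7/Db: root Gb is the dominant; dominant seventh chord there is V43.
Cbmaj7/Gb: root Cb is the tonic; major seventh chord there is I43.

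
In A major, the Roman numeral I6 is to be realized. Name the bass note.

I in A major has root A; the chord is A-C#-E.
The figure 6 means first inversion — the third is in the bass.

C#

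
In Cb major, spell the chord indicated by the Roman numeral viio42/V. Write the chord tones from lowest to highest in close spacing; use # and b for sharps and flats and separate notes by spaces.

The slash marks an applied leading-tone chord: viio of V. In Cb major, V is Gb, so the leading tone to it is F, a half step below.
Building a fully diminished seventh chord on F gives F-Ab-Cb-Ebb.
With the 42 figure the chord is in third inversion; from the bass Ebb upward in close position it reads Ebb-F-Ab-Cb.

Ebb F Ab Cb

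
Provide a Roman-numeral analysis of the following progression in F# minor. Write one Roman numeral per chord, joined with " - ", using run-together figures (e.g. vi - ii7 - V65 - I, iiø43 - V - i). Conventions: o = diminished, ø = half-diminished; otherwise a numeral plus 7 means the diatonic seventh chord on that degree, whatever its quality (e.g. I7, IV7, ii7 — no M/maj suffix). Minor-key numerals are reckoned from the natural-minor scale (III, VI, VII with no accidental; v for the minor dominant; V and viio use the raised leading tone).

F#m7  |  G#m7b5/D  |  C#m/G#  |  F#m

i7 - iiø43 - v64 - i

F#m7 has root F#, degree 1 in F# minor, so i7.
G#m7b5/D: root G# is the supertonic; half-diminished seventh chord there is iiø43.
C#m/G#: root C# is the dominant; minor triad there is v64.
F#m: root F# is the tonic; minor triad there is i.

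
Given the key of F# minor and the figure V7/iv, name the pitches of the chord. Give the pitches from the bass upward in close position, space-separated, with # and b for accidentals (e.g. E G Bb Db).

F# A# C# E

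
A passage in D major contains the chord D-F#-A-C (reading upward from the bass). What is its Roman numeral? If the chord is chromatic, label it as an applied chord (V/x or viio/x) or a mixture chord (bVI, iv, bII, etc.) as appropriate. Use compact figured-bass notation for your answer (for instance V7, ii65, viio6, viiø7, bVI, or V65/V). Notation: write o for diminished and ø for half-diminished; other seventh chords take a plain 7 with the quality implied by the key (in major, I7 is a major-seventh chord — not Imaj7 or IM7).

Stacked in thirds the chord is D-F#-A-C: a dominant seventh chord on D.
D is not a diatonic chord root with this quality in D major, but it lies a perfect fifth above G (IV), so the chord functions as an applied dominant of IV.

V7/IV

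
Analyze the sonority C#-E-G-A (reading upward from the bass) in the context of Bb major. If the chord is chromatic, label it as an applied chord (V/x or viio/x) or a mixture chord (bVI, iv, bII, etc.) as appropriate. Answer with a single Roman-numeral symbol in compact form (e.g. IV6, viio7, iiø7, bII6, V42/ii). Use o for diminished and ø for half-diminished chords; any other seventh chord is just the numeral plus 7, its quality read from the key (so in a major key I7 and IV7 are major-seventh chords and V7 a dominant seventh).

Stacked in thirds the chord is A-C#-E-G: a dominant seventh chord on A.
A is not a diatonic chord root with this quality in Bb major, but it lies a perfect fifth above D (iii), so the chord functions as an applied dominant of iii.
With C# in the bass the chord is in first inversion, so the figured bass is 65.

V65/iii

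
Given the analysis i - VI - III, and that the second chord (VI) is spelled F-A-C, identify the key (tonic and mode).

A minor

The chord F is a major triad rooted on F; its label is VI.
If F is scale degree 6 and the mode makes that degree carry a major triad, the tonic is A and the mode is minor.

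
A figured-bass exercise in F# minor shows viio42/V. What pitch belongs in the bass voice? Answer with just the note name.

The applied chord viio42/V is rooted on B#: B#-D#-F#-A.
The figure 42 means third inversion — the seventh is in the bass.

A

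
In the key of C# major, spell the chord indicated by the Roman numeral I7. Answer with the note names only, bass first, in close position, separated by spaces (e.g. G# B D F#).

The numeral's case and figure indicate a major seventh chord. In C# major its root, the tonic, is C#.
That chord is spelled C#-E#-G#-B#.

C# E# G# B#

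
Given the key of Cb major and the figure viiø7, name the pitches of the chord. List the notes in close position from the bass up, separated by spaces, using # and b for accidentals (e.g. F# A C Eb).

The numeral's case and figure indicate a half-diminished seventh chord. In Cb major its root, the seventh degree, is Bb.
Stacking thirds from Bb gives Bb-Db-Fb-Ab.

Bb Db Fb Ab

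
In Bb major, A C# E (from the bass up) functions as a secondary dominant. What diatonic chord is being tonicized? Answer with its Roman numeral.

iii

The chord is a major triad on A.
A dominant resolves down a perfect fifth: A → D. In Bb major, D is scale degree 3, i.e. iii.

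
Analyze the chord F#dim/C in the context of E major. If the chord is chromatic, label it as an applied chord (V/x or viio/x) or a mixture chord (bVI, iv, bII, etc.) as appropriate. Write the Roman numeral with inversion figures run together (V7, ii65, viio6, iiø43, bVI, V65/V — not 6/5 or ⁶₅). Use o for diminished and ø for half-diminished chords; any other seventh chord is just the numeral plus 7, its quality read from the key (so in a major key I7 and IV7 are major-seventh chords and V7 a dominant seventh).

iio64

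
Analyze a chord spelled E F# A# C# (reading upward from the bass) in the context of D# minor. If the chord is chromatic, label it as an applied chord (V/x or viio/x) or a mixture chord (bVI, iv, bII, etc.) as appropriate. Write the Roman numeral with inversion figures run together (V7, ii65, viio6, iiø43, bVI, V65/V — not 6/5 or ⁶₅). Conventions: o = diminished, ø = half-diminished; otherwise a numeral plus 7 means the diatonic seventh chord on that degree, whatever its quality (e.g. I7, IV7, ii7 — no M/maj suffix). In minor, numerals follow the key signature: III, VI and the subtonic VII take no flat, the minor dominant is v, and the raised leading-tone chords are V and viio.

V42/VI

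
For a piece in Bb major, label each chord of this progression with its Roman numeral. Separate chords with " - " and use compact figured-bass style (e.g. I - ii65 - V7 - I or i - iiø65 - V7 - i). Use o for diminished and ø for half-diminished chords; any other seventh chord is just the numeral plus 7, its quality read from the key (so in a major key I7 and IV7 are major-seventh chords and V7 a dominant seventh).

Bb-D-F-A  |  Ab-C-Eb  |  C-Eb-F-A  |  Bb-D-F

Bb-D-F-A: major seventh chord on Bb = scale degree 1 → I7.
Ab-C-Eb is non-diatonic — bVII, a mixture chord from Bb minor.
C-Eb-F-A: dominant seventh chord on F = scale degree 5 → V43.
Bb-D-F: root Bb is the tonic; major triad there is I.

I7 - bVII - V43 - I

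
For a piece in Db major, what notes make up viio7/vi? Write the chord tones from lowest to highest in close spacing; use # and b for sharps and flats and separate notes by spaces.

A C Eb Gb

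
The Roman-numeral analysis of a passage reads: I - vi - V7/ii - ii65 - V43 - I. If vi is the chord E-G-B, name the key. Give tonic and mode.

G major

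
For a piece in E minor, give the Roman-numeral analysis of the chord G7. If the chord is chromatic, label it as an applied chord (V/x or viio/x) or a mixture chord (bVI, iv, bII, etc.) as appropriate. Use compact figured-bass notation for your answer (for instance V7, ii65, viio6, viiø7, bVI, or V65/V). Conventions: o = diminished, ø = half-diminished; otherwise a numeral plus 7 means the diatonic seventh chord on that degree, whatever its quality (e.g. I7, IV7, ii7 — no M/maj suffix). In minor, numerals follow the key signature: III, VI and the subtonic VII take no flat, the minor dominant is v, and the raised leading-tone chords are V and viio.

V7/VI

The pitches G-B-D-F form a dominant seventh chord rooted on G.
G is not a diatonic chord root with this quality in E minor, but it lies a perfect fifth above C (VI), so the chord functions as an applied dominant of VI.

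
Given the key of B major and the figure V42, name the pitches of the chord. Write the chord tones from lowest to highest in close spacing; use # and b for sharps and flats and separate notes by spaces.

E F# A# C#

In B major, scale degree 5 is F#, and the diatonic chord built there is a dominant seventh chord.
Stacking thirds from F# gives F#-A#-C#-E.
The figured bass 42 indicates third inversion, placing the seventh (E) in the bass: E-F#-A#-C#.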